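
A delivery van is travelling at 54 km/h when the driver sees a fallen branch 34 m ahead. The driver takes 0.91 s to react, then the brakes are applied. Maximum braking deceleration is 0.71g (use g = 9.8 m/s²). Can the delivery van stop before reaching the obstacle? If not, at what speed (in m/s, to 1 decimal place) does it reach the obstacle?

54 km/h ÷ 3.6 = 15.0000 m/s.
a = 0.71 × 9.8 = 6.958 m/s².
Reaction distance = 15.0000 × 0.91 = 13.650 m.
Braking distance = v²/(2a) = 225.000 / 13.916 = 16.168 m.
Total stopping distance = 13.650 + 16.168 = 29.818 m, vs 34 m available — it stops with 34 − 29.818 = 4.182 m to spare.

Yes — it stops about 4.2 m short of the obstacle, so it never reaches it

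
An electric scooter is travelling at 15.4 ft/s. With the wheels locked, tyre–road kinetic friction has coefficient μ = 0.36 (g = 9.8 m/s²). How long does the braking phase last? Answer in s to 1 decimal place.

Braking time ≈ 1.3 s

15.4 ft/s × 0.3048 = 4.6939 m/s.
a = μg = 0.36 × 9.8 = 3.528 m/s².
Braking time = v/a = 4.6939 / 3.528 = 1.330 s.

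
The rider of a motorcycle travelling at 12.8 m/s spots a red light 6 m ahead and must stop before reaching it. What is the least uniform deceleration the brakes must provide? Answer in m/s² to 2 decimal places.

Required deceleration ≈ 13.65 m/s²

v² = 2a·d ⇒ a = v²/(2d) = 12.8000² / (2 × 6.000) = 163.840 / 12.000 = 13.6533 m/s².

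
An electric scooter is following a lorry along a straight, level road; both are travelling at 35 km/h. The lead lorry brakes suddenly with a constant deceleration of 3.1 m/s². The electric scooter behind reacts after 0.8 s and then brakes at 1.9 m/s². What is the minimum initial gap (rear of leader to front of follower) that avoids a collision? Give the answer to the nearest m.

35 km/h ÷ 3.6 = 9.7222 m/s.
Leader travels v²/(2a_L) = 94.521 / 6.200 = 15.245 m before stopping.
Follower covers v·t_r = 9.7222 × 0.8 = 7.778 m while reacting, then v²/(2a_F) = 94.521 / 3.800 = 24.874 m while braking, for a total of 7.778 + 24.874 = 32.652 m.
Since a_F ≤ a_L and the follower starts braking later, the follower is never slower than the leader, so the closest approach is when both have stopped.
Minimum gap = 32.652 − 15.245 = 17.407 m.

Minimum gap ≈ 17 m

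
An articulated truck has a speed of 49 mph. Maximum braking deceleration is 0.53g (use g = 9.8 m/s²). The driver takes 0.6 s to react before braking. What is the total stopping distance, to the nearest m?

49 mph × 0.44704 = 21.9050 m/s.
a = 0.53 × 9.8 = 5.194 m/s².
Reaction distance = v·t_r = 21.9050 × 0.6 = 13.143 m.
Braking distance = v²/(2a) = 21.9050² / (2 × 5.194) = 479.829 / 10.388 = 46.191 m.
Total = 13.143 + 46.191 = 59.334 m.

Total stopping distance ≈ 59 m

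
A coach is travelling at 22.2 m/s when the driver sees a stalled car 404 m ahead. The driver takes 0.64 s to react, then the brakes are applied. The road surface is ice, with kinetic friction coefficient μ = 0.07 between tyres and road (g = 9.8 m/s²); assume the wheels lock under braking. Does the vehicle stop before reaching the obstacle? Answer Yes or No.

a = μg = 0.07 × 9.8 = 0.686 m/s².
Reaction distance = 22.2000 × 0.64 = 14.208 m.
Braking distance = v²/(2a) = 492.840 / 1.372 = 359.213 m.
Total stopping distance = 14.208 + 359.213 = 373.421 m, vs 404 m available — it stops with 404 − 373.421 = 30.579 m to spare.

Yes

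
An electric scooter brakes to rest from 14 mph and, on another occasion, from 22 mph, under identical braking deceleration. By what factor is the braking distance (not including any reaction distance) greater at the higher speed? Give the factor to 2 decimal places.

Braking distance d = v²/(2a), so with a fixed, d ∝ v².
Factor = (22/14)² = 1.5714² = 2.4693.

Factor ≈ 2.47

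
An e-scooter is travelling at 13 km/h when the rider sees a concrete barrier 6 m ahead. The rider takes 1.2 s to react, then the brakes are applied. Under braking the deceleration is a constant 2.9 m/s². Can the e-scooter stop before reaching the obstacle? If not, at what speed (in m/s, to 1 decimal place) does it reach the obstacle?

13 km/h ÷ 3.6 = 3.6111 m/s.
Reaction distance = 3.6111 × 1.2 = 4.333 m.
Braking distance needed to stop: v²/(2a) = 13.040 / 5.800 = 2.248 m, so total needed = 4.333 + 2.248 = 6.581 m > 6 m — it cannot stop.
Distance remaining when braking begins: 6 − 4.333 = 1.667 m.
v² = v₀² − 2a·d = 13.040 − 2 × 2.900 × 1.667 = 3.371 m²/s².
v = √3.371 = 1.836 m/s.

No — it strikes the obstacle at 1.8 m/s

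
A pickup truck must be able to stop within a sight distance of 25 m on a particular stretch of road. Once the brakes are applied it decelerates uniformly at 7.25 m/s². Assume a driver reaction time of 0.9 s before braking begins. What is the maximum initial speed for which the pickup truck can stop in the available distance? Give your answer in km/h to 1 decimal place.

Maximum speed ≈ 49.0 km/h

Stopping distance: v·t_r + v²/(2a) = 25 with t_r = 0.9 s and a = 7.250 m/s².
So v² + 13.050 v − 362.50 = 0.
Positive root: v = −a·t_r + √((a·t_r)² + 2a·d) = −6.525 + √(42.576 + 362.50) = 13.6015 m/s.
13.6015 m/s × 3.6 = 48.965 km/h.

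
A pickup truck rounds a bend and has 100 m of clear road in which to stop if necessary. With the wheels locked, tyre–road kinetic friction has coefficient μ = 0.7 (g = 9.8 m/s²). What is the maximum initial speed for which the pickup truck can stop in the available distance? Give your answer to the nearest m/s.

Maximum speed ≈ 37 m/s

a = μg = 0.7 × 9.8 = 6.860 m/s².
v²/(2a) = d ⇒ v = √(2 × 6.860 × 100) = √1372.00 = 37.0405 m/s.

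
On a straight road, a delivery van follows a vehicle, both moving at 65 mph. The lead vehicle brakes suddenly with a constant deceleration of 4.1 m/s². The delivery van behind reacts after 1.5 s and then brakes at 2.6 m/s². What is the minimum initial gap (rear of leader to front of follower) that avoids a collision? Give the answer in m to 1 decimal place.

Minimum gap ≈ 103.0 m

65 mph × 0.44704 = 29.0576 m/s.
Leader travels v²/(2a_L) = 844.344 / 8.200 = 102.969 m before stopping.
Follower covers v·t_r = 29.0576 × 1.5 = 43.586 m while reacting, then v²/(2a_F) = 844.344 / 5.200 = 162.374 m while braking, for a total of 43.586 + 162.374 = 205.960 m.
Since a_F ≤ a_L and the follower starts braking later, the follower is never slower than the leader, so the closest approach is when both have stopped.
Minimum gap = 205.960 − 102.969 = 102.991 m.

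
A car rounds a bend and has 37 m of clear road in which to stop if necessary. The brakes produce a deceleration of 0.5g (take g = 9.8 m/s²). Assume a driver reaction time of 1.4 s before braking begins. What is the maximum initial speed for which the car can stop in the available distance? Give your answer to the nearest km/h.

Maximum speed ≈ 48 km/h

a = 0.5 × 9.8 = 4.900 m/s².
Stopping distance: v·t_r + v²/(2a) = 37 with t_r = 1.4 s and a = 4.900 m/s².
So v² + 13.720 v − 362.60 = 0.
Positive root: v = −a·t_r + √((a·t_r)² + 2a·d) = −6.860 + √(47.060 + 362.60) = 13.3801 m/s.
13.3801 m/s × 3.6 = 48.168 km/h.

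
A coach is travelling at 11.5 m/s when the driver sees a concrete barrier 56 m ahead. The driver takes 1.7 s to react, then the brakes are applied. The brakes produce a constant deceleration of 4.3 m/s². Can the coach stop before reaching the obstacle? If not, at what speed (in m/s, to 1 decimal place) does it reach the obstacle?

Yes — it stops about 21.1 m short of the obstacle, so it never reaches it

Reaction distance = 11.5000 × 1.7 = 19.550 m.
Braking distance = v²/(2a) = 132.250 / 8.600 = 15.378 m.
Total stopping distance = 19.550 + 15.378 = 34.928 m, vs 56 m available — it stops with 56 − 34.928 = 21.072 m to spare.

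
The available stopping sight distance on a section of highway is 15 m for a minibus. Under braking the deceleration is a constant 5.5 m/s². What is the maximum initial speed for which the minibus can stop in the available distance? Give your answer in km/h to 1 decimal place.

Maximum speed ≈ 46.2 km/h

v²/(2a) = d ⇒ v = √(2 × 5.500 × 15) = √165.00 = 12.8452 m/s.
12.8452 m/s × 3.6 = 46.243 km/h.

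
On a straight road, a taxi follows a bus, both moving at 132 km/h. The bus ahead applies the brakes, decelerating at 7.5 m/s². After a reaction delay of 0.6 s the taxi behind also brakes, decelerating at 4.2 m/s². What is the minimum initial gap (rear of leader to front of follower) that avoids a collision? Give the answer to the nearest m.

Minimum gap ≈ 92 m

132 km/h ÷ 3.6 = 36.6667 m/s.
Leader travels v²/(2a_L) = 1344.447 / 15.000 = 89.630 m before stopping.
Follower covers v·t_r = 36.6667 × 0.6 = 22.000 m while reacting, then v²/(2a_F) = 1344.447 / 8.400 = 160.053 m while braking, for a total of 22.000 + 160.053 = 182.053 m.
Since a_F ≤ a_L and the follower starts braking later, the follower is never slower than the leader, so the closest approach is when both have stopped.
Minimum gap = 182.053 − 89.630 = 92.423 m.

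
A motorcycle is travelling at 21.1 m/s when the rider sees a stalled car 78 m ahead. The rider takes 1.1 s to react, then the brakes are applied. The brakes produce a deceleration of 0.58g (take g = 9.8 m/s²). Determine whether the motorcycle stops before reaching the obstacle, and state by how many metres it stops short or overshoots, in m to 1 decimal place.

Yes — it stops 15.6 m short of the obstacle

a = 0.58 × 9.8 = 5.684 m/s².
Reaction distance = 21.1000 × 1.1 = 23.210 m.
Braking distance = v²/(2a) = 445.210 / 11.368 = 39.163 m.
Total stopping distance = 23.210 + 39.163 = 62.373 m, vs 78 m available — it stops with 78 − 62.373 = 15.627 m to spare.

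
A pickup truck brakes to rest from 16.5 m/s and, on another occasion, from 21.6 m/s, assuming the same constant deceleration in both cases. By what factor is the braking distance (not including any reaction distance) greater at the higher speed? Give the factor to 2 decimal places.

Factor ≈ 1.71

Braking distance d = v²/(2a), so with a fixed, d ∝ v².
Factor = (21.6/16.5)² = 1.3091² = 1.7137.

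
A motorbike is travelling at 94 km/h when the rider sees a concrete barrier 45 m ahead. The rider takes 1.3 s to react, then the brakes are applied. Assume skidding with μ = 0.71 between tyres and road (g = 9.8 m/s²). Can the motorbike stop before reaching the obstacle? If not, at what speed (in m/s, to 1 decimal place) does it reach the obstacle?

No — it strikes the obstacle at 23.0 m/s

94 km/h ÷ 3.6 = 26.1111 m/s.
a = μg = 0.71 × 9.8 = 6.958 m/s².
Reaction distance = 26.1111 × 1.3 = 33.944 m.
Braking distance needed to stop: v²/(2a) = 681.790 / 13.916 = 48.993 m, so total needed = 33.944 + 48.993 = 82.937 m > 45 m — it cannot stop.
Distance remaining when braking begins: 45 − 33.944 = 11.056 m.
v² = v₀² − 2a·d = 681.790 − 2 × 6.958 × 11.056 = 527.935 m²/s².
v = √527.935 = 22.977 m/s.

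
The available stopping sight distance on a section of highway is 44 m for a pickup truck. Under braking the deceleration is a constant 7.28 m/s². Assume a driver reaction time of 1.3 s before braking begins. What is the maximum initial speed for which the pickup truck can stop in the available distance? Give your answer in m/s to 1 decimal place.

Maximum speed ≈ 17.6 m/s

Stopping distance: v·t_r + v²/(2a) = 44 with t_r = 1.3 s and a = 7.280 m/s².
So v² + 18.928 v − 640.64 = 0.
Positive root: v = −a·t_r + √((a·t_r)² + 2a·d) = −9.464 + √(89.567 + 640.64) = 17.5583 m/s.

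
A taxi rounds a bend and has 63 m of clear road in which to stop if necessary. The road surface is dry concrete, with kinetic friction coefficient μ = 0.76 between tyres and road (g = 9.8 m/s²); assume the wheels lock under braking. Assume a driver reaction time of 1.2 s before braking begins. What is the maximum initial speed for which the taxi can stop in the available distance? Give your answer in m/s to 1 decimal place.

Maximum speed ≈ 23.0 m/s

a = μg = 0.76 × 9.8 = 7.448 m/s².
Stopping distance: v·t_r + v²/(2a) = 63 with t_r = 1.2 s and a = 7.448 m/s².
So v² + 17.875 v − 938.45 = 0.
Positive root: v = −a·t_r + √((a·t_r)² + 2a·d) = −8.938 + √(79.888 + 938.45) = 22.9734 m/s.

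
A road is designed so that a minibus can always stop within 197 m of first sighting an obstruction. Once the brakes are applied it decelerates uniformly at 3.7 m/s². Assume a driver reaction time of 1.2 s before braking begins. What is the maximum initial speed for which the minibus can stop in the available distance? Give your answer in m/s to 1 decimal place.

Maximum speed ≈ 34.0 m/s

Stopping distance: v·t_r + v²/(2a) = 197 with t_r = 1.2 s and a = 3.700 m/s².
So v² + 8.880 v − 1457.80 = 0.
Positive root: v = −a·t_r + √((a·t_r)² + 2a·d) = −4.440 + √(19.714 + 1457.80) = 33.9984 m/s.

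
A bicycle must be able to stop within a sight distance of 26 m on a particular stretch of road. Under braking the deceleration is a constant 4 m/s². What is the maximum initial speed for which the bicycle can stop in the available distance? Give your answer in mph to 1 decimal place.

v²/(2a) = d ⇒ v = √(2 × 4.000 × 26) = √208.00 = 14.4222 m/s.
14.4222 m/s ÷ 0.44704 = 32.262 mph.

Maximum speed ≈ 32.3 mph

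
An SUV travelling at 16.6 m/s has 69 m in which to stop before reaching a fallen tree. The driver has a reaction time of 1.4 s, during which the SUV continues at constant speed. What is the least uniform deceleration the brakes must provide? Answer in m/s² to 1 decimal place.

Required deceleration ≈ 3.0 m/s²

Distance covered during reaction = 16.6000 × 1.4 = 23.240 m.
Distance available for braking: 69 − 23.240 = 45.760 m.
v² = 2a·d ⇒ a = v²/(2d) = 16.6000² / (2 × 45.760) = 275.560 / 91.520 = 3.0109 m/s².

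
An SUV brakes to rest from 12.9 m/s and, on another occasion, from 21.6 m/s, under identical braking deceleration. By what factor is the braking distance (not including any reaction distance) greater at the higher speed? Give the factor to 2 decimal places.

Factor ≈ 2.80

Braking distance d = v²/(2a), so with a fixed, d ∝ v².
Factor = (21.6/12.9)² = 1.6744² = 2.8036.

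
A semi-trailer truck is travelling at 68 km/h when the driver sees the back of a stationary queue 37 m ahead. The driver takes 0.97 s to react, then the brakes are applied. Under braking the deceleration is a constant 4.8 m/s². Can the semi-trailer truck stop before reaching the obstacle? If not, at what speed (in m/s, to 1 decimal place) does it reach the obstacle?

No — it strikes the obstacle at 13.3 m/s

68 km/h ÷ 3.6 = 18.8889 m/s.
Reaction distance = 18.8889 × 0.97 = 18.322 m.
Braking distance needed to stop: v²/(2a) = 356.791 / 9.600 = 37.166 m, so total needed = 18.322 + 37.166 = 55.488 m > 37 m — it cannot stop.
Distance remaining when braking begins: 37 − 18.322 = 18.678 m.
v² = v₀² − 2a·d = 356.791 − 2 × 4.800 × 18.678 = 177.482 m²/s².
v = √177.482 = 13.322 m/s.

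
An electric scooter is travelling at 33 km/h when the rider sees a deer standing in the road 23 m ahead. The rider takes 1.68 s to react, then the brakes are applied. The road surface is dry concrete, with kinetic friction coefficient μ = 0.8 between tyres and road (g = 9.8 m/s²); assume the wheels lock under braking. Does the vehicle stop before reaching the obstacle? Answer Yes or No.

Yes

33 km/h ÷ 3.6 = 9.1667 m/s.
a = μg = 0.8 × 9.8 = 7.840 m/s².
Reaction distance = 9.1667 × 1.68 = 15.400 m.
Braking distance = v²/(2a) = 84.028 / 15.680 = 5.359 m.
Total stopping distance = 15.400 + 5.359 = 20.759 m, vs 23 m available — it stops with 23 − 20.759 = 2.241 m to spare.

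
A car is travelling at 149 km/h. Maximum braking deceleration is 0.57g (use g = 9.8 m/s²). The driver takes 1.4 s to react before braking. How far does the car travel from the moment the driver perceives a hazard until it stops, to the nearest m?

Total stopping distance ≈ 211 m

149 km/h ÷ 3.6 = 41.3889 m/s.
a = 0.57 × 9.8 = 5.586 m/s².
Reaction distance = v·t_r = 41.3889 × 1.4 = 57.944 m.
Braking distance = v²/(2a) = 41.3889² / (2 × 5.586) = 1713.041 / 11.172 = 153.333 m.
Total = 57.944 + 153.333 = 211.277 m.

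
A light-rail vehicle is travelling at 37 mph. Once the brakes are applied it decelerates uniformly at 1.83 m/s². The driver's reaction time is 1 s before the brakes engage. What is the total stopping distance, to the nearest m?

37 mph × 0.44704 = 16.5405 m/s.
Reaction distance = v·t_r = 16.5405 × 1 = 16.541 m.
Braking distance = v²/(2a) = 16.5405² / (2 × 1.830) = 273.588 / 3.660 = 74.751 m.
Total = 16.541 + 74.751 = 91.292 m.

Total stopping distance ≈ 91 m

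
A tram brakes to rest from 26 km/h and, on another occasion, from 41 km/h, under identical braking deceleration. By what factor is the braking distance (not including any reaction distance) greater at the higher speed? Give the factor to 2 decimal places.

Factor ≈ 2.49

Braking distance d = v²/(2a), so with a fixed, d ∝ v².
Factor = (41/26)² = 1.5769² = 2.4866.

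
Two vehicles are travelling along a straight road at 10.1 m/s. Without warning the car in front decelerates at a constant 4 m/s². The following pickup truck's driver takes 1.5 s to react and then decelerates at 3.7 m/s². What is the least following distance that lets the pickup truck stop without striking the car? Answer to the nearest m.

Leader travels v²/(2a_L) = 102.010 / 8.000 = 12.751 m before stopping.
Follower covers v·t_r = 10.1000 × 1.5 = 15.150 m while reacting, then v²/(2a_F) = 102.010 / 7.400 = 13.785 m while braking, for a total of 15.150 + 13.785 = 28.935 m.
Since a_F ≤ a_L and the follower starts braking later, the follower is never slower than the leader, so the closest approach is when both have stopped.
Minimum gap = 28.935 − 12.751 = 16.184 m.

Minimum gap ≈ 16 m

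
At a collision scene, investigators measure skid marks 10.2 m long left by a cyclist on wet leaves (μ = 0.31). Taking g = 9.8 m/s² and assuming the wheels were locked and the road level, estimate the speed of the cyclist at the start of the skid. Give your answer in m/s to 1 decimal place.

Deceleration a = μg = 0.31 × 9.8 = 3.038 m/s².
v = √(2a·d) = √(2 × 3.038 × 10.2) = √61.975 = 7.8724 m/s.

Initial speed ≈ 7.9 m/s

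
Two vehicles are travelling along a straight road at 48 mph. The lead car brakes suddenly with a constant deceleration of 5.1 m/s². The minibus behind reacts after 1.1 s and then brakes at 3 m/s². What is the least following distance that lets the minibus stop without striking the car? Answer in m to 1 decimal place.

Minimum gap ≈ 55.2 m

48 mph × 0.44704 = 21.4579 m/s.
Leader travels v²/(2a_L) = 460.441 / 10.200 = 45.141 m before stopping.
Follower covers v·t_r = 21.4579 × 1.1 = 23.604 m while reacting, then v²/(2a_F) = 460.441 / 6.000 = 76.740 m while braking, for a total of 23.604 + 76.740 = 100.344 m.
Since a_F ≤ a_L and the follower starts braking later, the follower is never slower than the leader, so the closest approach is when both have stopped.
Minimum gap = 100.344 − 45.141 = 55.203 m.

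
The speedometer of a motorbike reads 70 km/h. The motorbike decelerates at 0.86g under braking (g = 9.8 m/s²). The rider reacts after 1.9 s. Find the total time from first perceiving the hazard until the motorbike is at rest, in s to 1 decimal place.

70 km/h ÷ 3.6 = 19.4444 m/s.
a = 0.86 × 9.8 = 8.428 m/s².
Braking time = v/a = 19.4444 / 8.428 = 2.307 s.
Total = 1.9 + 2.307 = 4.207 s.

Total time ≈ 4.2 s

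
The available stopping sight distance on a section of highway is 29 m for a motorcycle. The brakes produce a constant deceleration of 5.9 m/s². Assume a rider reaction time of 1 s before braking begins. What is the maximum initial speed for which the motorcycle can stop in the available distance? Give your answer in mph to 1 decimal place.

Maximum speed ≈ 30.2 mph

Stopping distance: v·t_r + v²/(2a) = 29 with t_r = 1 s and a = 5.900 m/s².
So v² + 11.800 v − 342.20 = 0.
Positive root: v = −a·t_r + √((a·t_r)² + 2a·d) = −5.900 + √(34.810 + 342.20) = 13.5167 m/s.
13.5167 m/s ÷ 0.44704 = 30.236 mph.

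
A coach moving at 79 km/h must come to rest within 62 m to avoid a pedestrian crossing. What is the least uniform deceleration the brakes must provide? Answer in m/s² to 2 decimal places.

79 km/h ÷ 3.6 = 21.9444 m/s.
v² = 2a·d ⇒ a = v²/(2d) = 21.9444² / (2 × 62.000) = 481.557 / 124.000 = 3.8835 m/s².

Required deceleration ≈ 3.88 m/s²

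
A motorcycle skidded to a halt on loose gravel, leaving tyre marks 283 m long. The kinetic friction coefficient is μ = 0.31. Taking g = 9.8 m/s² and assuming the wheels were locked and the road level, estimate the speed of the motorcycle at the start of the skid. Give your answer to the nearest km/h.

Deceleration a = μg = 0.31 × 9.8 = 3.038 m/s².
v = √(2a·d) = √(2 × 3.038 × 283) = √1719.508 = 41.4670 m/s.
= 41.4670 × 3.6 = 149.281 km/h.

Initial speed ≈ 149 km/h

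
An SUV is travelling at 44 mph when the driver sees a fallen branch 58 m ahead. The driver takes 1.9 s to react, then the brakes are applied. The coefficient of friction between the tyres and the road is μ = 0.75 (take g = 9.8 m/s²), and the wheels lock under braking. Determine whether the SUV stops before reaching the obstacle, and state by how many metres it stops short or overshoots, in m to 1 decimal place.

No — it overshoots by 5.7 m

44 mph × 0.44704 = 19.6698 m/s.
a = μg = 0.75 × 9.8 = 7.350 m/s².
Reaction distance = 19.6698 × 1.9 = 37.373 m.
Braking distance = v²/(2a) = 386.901 / 14.700 = 26.320 m.
Total stopping distance = 37.373 + 26.320 = 63.693 m, vs 58 m available — it cannot stop in time and overshoots by 63.693 − 58 = 5.693 m.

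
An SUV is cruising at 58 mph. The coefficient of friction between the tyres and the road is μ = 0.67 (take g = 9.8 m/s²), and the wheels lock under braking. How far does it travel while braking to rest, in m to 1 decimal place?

58 mph × 0.44704 = 25.9283 m/s.
a = μg = 0.67 × 9.8 = 6.566 m/s².
Braking distance = v²/(2a) = 25.9283² / (2 × 6.566) = 672.277 / 13.132 = 51.194 m.

Braking distance ≈ 51.2 m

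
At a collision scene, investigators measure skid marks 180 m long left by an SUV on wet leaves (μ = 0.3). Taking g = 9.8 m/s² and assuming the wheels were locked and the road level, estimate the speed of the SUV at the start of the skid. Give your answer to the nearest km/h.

Initial speed ≈ 117 km/h

Deceleration a = μg = 0.3 × 9.8 = 2.940 m/s².
v = √(2a·d) = √(2 × 2.940 × 180) = √1058.400 = 32.5331 m/s.
= 32.5331 × 3.6 = 117.119 km/h.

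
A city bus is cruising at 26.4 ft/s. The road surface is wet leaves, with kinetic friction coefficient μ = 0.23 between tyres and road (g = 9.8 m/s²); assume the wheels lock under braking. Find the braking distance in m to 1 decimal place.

Braking distance ≈ 14.4 m

26.4 ft/s × 0.3048 = 8.0467 m/s.
a = μg = 0.23 × 9.8 = 2.254 m/s².
Braking distance = v²/(2a) = 8.0467² / (2 × 2.254) = 64.749 / 4.508 = 14.363 m.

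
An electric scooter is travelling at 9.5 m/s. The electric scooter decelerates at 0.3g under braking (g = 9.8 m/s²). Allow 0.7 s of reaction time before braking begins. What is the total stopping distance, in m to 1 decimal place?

a = 0.3 × 9.8 = 2.940 m/s².
Reaction distance = v·t_r = 9.5000 × 0.7 = 6.650 m.
Braking distance = v²/(2a) = 9.5000² / (2 × 2.940) = 90.250 / 5.880 = 15.349 m.
Total = 6.650 + 15.349 = 21.999 m.

Total stopping distance ≈ 22.0 m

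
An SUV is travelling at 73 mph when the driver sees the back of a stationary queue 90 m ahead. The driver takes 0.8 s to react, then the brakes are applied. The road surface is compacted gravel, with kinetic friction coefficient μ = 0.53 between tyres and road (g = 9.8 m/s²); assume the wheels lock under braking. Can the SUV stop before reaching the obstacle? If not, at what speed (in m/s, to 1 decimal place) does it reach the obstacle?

73 mph × 0.44704 = 32.6339 m/s.
a = μg = 0.53 × 9.8 = 5.194 m/s².
Reaction distance = 32.6339 × 0.8 = 26.107 m.
Braking distance needed to stop: v²/(2a) = 1064.971 / 10.388 = 102.519 m, so total needed = 26.107 + 102.519 = 128.626 m > 90 m — it cannot stop.
Distance remaining when braking begins: 90 − 26.107 = 63.893 m.
v² = v₀² − 2a·d = 1064.971 − 2 × 5.194 × 63.893 = 401.251 m²/s².
v = √401.251 = 20.031 m/s.

No — it strikes the obstacle at 20.0 m/s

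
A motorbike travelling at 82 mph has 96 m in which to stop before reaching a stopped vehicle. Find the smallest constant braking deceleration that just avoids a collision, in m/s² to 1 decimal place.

82 mph × 0.44704 = 36.6573 m/s.
v² = 2a·d ⇒ a = v²/(2d) = 36.6573² / (2 × 96.000) = 1343.758 / 192.000 = 6.9987 m/s².

Required deceleration ≈ 7.0 m/s²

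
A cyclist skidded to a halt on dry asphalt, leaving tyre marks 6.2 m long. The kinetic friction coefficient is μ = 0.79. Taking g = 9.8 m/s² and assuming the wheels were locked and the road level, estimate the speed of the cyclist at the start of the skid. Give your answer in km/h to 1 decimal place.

Initial speed ≈ 35.3 km/h

Deceleration a = μg = 0.79 × 9.8 = 7.742 m/s².
v = √(2a·d) = √(2 × 7.742 × 6.2) = √96.001 = 9.7980 m/s.
= 9.7980 × 3.6 = 35.273 km/h.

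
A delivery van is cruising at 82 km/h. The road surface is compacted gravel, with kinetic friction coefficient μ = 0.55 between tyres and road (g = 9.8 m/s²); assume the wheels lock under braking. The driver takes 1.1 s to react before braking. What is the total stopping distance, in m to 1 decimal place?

82 km/h ÷ 3.6 = 22.7778 m/s.
a = μg = 0.55 × 9.8 = 5.390 m/s².
Reaction distance = v·t_r = 22.7778 × 1.1 = 25.056 m.
Braking distance = v²/(2a) = 22.7778² / (2 × 5.390) = 518.828 / 10.780 = 48.129 m.
Total = 25.056 + 48.129 = 73.185 m.

Total stopping distance ≈ 73.2 m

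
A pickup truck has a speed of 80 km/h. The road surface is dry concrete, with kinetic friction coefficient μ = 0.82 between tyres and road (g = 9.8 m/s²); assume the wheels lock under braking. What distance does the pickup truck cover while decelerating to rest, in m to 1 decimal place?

80 km/h ÷ 3.6 = 22.2222 m/s.
a = μg = 0.82 × 9.8 = 8.036 m/s².
Braking distance = v²/(2a) = 22.2222² / (2 × 8.036) = 493.826 / 16.072 = 30.726 m.

Braking distance ≈ 30.7 m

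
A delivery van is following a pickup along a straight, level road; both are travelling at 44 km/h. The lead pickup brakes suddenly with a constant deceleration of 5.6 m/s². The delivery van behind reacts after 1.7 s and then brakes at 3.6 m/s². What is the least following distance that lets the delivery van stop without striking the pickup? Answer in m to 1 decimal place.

Minimum gap ≈ 28.2 m

44 km/h ÷ 3.6 = 12.2222 m/s.
Leader travels v²/(2a_L) = 149.382 / 11.200 = 13.338 m before stopping.
Follower covers v·t_r = 12.2222 × 1.7 = 20.778 m while reacting, then v²/(2a_F) = 149.382 / 7.200 = 20.747 m while braking, for a total of 20.778 + 20.747 = 41.525 m.
Since a_F ≤ a_L and the follower starts braking later, the follower is never slower than the leader, so the closest approach is when both have stopped.
Minimum gap = 41.525 − 13.338 = 28.187 m.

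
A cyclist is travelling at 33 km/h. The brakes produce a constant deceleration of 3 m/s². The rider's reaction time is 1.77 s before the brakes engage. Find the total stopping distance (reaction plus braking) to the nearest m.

33 km/h ÷ 3.6 = 9.1667 m/s.
Reaction distance = v·t_r = 9.1667 × 1.77 = 16.225 m.
Braking distance = v²/(2a) = 9.1667² / (2 × 3.000) = 84.028 / 6.000 = 14.005 m.
Total = 16.225 + 14.005 = 30.230 m.

Total stopping distance ≈ 30 m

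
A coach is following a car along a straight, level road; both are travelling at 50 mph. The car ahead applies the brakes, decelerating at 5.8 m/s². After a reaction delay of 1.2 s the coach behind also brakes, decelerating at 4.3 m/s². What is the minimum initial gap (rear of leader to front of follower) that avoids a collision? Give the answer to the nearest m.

50 mph × 0.44704 = 22.3520 m/s.
Leader travels v²/(2a_L) = 499.612 / 11.600 = 43.070 m before stopping.
Follower covers v·t_r = 22.3520 × 1.2 = 26.822 m while reacting, then v²/(2a_F) = 499.612 / 8.600 = 58.094 m while braking, for a total of 26.822 + 58.094 = 84.916 m.
Since a_F ≤ a_L and the follower starts braking later, the follower is never slower than the leader, so the closest approach is when both have stopped.
Minimum gap = 84.916 − 43.070 = 41.846 m.

Minimum gap ≈ 42 m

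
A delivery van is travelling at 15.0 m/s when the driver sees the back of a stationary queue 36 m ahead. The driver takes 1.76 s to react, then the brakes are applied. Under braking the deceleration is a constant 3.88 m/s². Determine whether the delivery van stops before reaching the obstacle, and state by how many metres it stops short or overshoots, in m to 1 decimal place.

No — it overshoots by 19.4 m

Reaction distance = 15.0000 × 1.76 = 26.400 m.
Braking distance = v²/(2a) = 225.000 / 7.760 = 28.995 m.
Total stopping distance = 26.400 + 28.995 = 55.395 m, vs 36 m available — it cannot stop in time and overshoots by 55.395 − 36 = 19.395 m.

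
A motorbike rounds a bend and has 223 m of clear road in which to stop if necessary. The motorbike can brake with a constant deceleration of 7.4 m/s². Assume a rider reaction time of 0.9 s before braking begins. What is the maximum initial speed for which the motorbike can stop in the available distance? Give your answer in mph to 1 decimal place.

Stopping distance: v·t_r + v²/(2a) = 223 with t_r = 0.9 s and a = 7.400 m/s².
So v² + 13.320 v − 3300.40 = 0.
Positive root: v = −a·t_r + √((a·t_r)² + 2a·d) = −6.660 + √(44.356 + 3300.40) = 51.1739 m/s.
51.1739 m/s ÷ 0.44704 = 114.473 mph.

Maximum speed ≈ 114.5 mph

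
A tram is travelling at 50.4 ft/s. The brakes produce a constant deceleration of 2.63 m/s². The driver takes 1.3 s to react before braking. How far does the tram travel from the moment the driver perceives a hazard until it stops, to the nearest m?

50.4 ft/s × 0.3048 = 15.3619 m/s.
Reaction distance = v·t_r = 15.3619 × 1.3 = 19.970 m.
Braking distance = v²/(2a) = 15.3619² / (2 × 2.630) = 235.988 / 5.260 = 44.865 m.
Total = 19.970 + 44.865 = 64.835 m.

Total stopping distance ≈ 65 m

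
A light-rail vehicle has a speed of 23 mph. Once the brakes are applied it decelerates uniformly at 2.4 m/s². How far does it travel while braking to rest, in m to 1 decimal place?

23 mph × 0.44704 = 10.2819 m/s.
Braking distance = v²/(2a) = 10.2819² / (2 × 2.400) = 105.717 / 4.800 = 22.024 m.

Braking distance ≈ 22.0 m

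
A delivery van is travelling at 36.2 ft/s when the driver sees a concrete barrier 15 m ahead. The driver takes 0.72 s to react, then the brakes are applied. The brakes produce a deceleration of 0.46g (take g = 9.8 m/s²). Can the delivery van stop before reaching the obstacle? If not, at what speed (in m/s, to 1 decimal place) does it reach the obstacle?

36.2 ft/s × 0.3048 = 11.0338 m/s.
a = 0.46 × 9.8 = 4.508 m/s².
Reaction distance = 11.0338 × 0.72 = 7.944 m.
Braking distance needed to stop: v²/(2a) = 121.745 / 9.016 = 13.503 m, so total needed = 7.944 + 13.503 = 21.447 m > 15 m — it cannot stop.
Distance remaining when braking begins: 15 − 7.944 = 7.056 m.
v² = v₀² − 2a·d = 121.745 − 2 × 4.508 × 7.056 = 58.128 m²/s².
v = √58.128 = 7.624 m/s.

No — it strikes the obstacle at 7.6 m/s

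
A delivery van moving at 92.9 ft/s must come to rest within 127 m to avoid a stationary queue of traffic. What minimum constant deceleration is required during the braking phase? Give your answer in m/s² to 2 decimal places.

92.9 ft/s × 0.3048 = 28.3159 m/s.
v² = 2a·d ⇒ a = v²/(2d) = 28.3159² / (2 × 127.000) = 801.790 / 254.000 = 3.1567 m/s².

Required deceleration ≈ 3.16 m/s²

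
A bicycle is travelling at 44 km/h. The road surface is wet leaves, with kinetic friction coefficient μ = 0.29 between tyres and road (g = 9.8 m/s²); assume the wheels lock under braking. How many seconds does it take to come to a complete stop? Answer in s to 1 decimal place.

Braking time ≈ 4.3 s

44 km/h ÷ 3.6 = 12.2222 m/s.
a = μg = 0.29 × 9.8 = 2.842 m/s².
Braking time = v/a = 12.2222 / 2.842 = 4.301 s.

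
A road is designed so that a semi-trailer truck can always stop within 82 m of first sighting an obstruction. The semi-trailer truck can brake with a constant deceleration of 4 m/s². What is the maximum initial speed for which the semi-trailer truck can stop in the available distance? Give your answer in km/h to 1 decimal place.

v²/(2a) = d ⇒ v = √(2 × 4.000 × 82) = √656.00 = 25.6125 m/s.
25.6125 m/s × 3.6 = 92.205 km/h.

Maximum speed ≈ 92.2 km/h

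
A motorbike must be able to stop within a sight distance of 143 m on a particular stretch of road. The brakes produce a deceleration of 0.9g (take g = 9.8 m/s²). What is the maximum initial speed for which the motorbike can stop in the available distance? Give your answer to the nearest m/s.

a = 0.9 × 9.8 = 8.820 m/s².
v²/(2a) = d ⇒ v = √(2 × 8.820 × 143) = √2522.52 = 50.2247 m/s.

Maximum speed ≈ 50 m/s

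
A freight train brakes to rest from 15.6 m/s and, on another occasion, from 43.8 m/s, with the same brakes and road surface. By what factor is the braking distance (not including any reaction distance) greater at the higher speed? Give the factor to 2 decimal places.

Braking distance d = v²/(2a), so with a fixed, d ∝ v².
Factor = (43.8/15.6)² = 2.8077² = 7.8832.

Factor ≈ 7.88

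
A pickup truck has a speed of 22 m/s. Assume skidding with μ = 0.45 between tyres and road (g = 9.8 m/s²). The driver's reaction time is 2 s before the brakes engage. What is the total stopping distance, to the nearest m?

Total stopping distance ≈ 99 m

a = μg = 0.45 × 9.8 = 4.410 m/s².
Reaction distance = v·t_r = 22.0000 × 2 = 44.000 m.
Braking distance = v²/(2a) = 22.0000² / (2 × 4.410) = 484.000 / 8.820 = 54.875 m.
Total = 44.000 + 54.875 = 98.875 m.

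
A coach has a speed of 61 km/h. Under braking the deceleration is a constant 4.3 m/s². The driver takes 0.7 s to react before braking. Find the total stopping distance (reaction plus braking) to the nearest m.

61 km/h ÷ 3.6 = 16.9444 m/s.
Reaction distance = v·t_r = 16.9444 × 0.7 = 11.861 m.
Braking distance = v²/(2a) = 16.9444² / (2 × 4.300) = 287.113 / 8.600 = 33.385 m.
Total = 11.861 + 33.385 = 45.246 m.

Total stopping distance ≈ 45 m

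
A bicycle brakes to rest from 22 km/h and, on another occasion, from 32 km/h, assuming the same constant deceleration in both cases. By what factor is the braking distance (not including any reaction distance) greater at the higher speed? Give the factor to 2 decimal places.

Braking distance d = v²/(2a), so with a fixed, d ∝ v².
Factor = (32/22)² = 1.4545² = 2.1156.

Factor ≈ 2.12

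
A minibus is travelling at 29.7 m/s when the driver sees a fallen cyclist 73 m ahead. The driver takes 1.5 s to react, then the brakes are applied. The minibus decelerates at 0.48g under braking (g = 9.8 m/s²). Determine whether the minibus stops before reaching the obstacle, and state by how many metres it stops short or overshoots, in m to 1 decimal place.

a = 0.48 × 9.8 = 4.704 m/s².
Reaction distance = 29.7000 × 1.5 = 44.550 m.
Braking distance = v²/(2a) = 882.090 / 9.408 = 93.760 m.
Total stopping distance = 44.550 + 93.760 = 138.310 m, vs 73 m available — it cannot stop in time and overshoots by 138.310 − 73 = 65.310 m.

No — it overshoots by 65.3 m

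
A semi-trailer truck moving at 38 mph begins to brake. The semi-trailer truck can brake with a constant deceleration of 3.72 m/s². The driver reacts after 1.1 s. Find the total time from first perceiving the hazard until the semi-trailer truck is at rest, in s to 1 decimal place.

Total time ≈ 5.7 s

38 mph × 0.44704 = 16.9875 m/s.
Braking time = v/a = 16.9875 / 3.720 = 4.567 s.
Total = 1.1 + 4.567 = 5.667 s.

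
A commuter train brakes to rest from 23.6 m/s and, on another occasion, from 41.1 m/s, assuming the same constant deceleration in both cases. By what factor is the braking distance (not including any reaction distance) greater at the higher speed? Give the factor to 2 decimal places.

Factor ≈ 3.03

Braking distance d = v²/(2a), so with a fixed, d ∝ v².
Factor = (41.1/23.6)² = 1.7415² = 3.0328.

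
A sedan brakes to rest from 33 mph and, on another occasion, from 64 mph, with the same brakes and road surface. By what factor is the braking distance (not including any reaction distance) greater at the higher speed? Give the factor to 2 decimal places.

Braking distance d = v²/(2a), so with a fixed, d ∝ v².
Factor = (64/33)² = 1.9394² = 3.7613.

Factor ≈ 3.76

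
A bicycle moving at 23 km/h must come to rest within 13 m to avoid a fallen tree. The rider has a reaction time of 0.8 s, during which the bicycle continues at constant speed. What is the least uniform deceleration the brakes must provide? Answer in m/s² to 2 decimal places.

Required deceleration ≈ 2.59 m/s²

23 km/h ÷ 3.6 = 6.3889 m/s.
Distance covered during reaction = 6.3889 × 0.8 = 5.111 m.
Distance available for braking: 13 − 5.111 = 7.889 m.
v² = 2a·d ⇒ a = v²/(2d) = 6.3889² / (2 × 7.889) = 40.818 / 15.778 = 2.5870 m/s².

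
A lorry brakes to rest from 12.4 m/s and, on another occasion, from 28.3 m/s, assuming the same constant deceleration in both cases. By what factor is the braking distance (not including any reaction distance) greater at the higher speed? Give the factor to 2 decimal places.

Factor ≈ 5.21

Braking distance d = v²/(2a), so with a fixed, d ∝ v².
Factor = (28.3/12.4)² = 2.2823² = 5.2089.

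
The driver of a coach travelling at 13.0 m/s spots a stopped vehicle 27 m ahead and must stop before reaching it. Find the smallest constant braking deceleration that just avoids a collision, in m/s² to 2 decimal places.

v² = 2a·d ⇒ a = v²/(2d) = 13.0000² / (2 × 27.000) = 169.000 / 54.000 = 3.1296 m/s².

Required deceleration ≈ 3.13 m/s²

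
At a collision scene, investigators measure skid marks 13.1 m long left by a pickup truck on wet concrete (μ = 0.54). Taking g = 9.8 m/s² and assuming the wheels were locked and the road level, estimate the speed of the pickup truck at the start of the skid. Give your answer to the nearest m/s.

Initial speed ≈ 12 m/s

Deceleration a = μg = 0.54 × 9.8 = 5.292 m/s².
v = √(2a·d) = √(2 × 5.292 × 13.1) = √138.650 = 11.7750 m/s.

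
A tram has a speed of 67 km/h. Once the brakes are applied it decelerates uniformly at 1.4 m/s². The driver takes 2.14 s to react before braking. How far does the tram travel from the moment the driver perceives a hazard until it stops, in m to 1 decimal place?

67 km/h ÷ 3.6 = 18.6111 m/s.
Reaction distance = v·t_r = 18.6111 × 2.14 = 39.828 m.
Braking distance = v²/(2a) = 18.6111² / (2 × 1.400) = 346.373 / 2.800 = 123.705 m.
Total = 39.828 + 123.705 = 163.533 m.

Total stopping distance ≈ 163.5 m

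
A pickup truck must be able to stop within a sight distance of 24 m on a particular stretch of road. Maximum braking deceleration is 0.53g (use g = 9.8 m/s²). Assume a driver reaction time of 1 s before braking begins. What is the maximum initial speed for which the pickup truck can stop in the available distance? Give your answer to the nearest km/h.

Maximum speed ≈ 41 km/h

a = 0.53 × 9.8 = 5.194 m/s².
Stopping distance: v·t_r + v²/(2a) = 24 with t_r = 1 s and a = 5.194 m/s².
So v² + 10.388 v − 249.31 = 0.
Positive root: v = −a·t_r + √((a·t_r)² + 2a·d) = −5.194 + √(26.978 + 249.31) = 11.4279 m/s.
11.4279 m/s × 3.6 = 41.140 km/h.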